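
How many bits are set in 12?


0b1100 has 2 set bits

2


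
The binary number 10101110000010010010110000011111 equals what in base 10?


10101110000010010010110000011111 in decimal = 2919836703

2919836703


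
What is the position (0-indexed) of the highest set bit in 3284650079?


0b11000011110001111100100001011111. Highest set bit at position 31

31


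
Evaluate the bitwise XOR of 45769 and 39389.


0b1011001011001001 ^ 0b1001100111011101 = 0b10101100010100 = 11028

11028


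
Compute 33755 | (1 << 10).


33755 | (1 << 10) = 33755 | 1024 = 34779

34779


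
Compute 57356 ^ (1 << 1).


57356 ^ (1 << 1) = 57356 ^ 2 = 57358

57358


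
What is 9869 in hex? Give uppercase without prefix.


9869 = 268D hex

268D


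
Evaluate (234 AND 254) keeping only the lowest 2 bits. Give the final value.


Step 1: 234 & 254 = 234
Step 2: 234 & 3 = 2

2


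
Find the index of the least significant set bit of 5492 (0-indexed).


0b1010101110100. Lowest set bit at position 2

2


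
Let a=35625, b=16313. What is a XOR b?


35625 ^ 16313 = 46224

46224


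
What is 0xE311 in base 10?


E311 hex = 58129 decimal

58129


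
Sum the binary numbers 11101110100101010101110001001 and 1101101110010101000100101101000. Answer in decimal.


11101110100101010101110001001 + 1101101110010101000100101101000 = 10001011100111010011010011110001 = 2342335729

2342335729


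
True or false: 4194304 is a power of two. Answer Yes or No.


0b10000000000000000000000. Only one bit set => Yes

Yes


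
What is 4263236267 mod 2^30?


4263236267 & 1073741823 = 1042010795

1042010795


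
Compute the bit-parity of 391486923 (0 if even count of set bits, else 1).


0b10111010101011001110111001011 has 18 ones => parity 0

0


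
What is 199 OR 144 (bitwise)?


0b11000111 | 0b10010000 = 0b11010111 = 215

215


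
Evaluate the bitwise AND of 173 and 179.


0b10101101 & 0b10110011 = 0b10100001 = 161

161


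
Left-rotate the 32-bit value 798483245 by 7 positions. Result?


Rotate 0b101111100101111110001100101101 left by 7 (32-bit) = 0b11001011111100011001011010010111 = 3421607575

3421607575


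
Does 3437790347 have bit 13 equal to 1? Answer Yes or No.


0b11001100111010001000010010001011, bit 13 = 0. No

No


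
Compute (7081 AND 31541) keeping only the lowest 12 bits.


Step 1: 7081 & 31541 = 6945
Step 2: 6945 & 4095 = 2849

2849


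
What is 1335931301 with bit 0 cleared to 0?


1335931301 & ~(1 << 0) = 1335931300

1335931300


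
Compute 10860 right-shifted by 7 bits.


0b10101001101100 >> 7 = 0b1010100 = 84

84


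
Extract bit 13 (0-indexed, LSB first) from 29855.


0b111010010011111, position 13 = 1

1


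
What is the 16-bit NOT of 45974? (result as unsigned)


~0b1011001110010110 = 0b100110001101001 = 19561 (16-bit unsigned)

19561


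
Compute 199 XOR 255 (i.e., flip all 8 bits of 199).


199 ^ 255 = 56

56


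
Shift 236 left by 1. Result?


0b11101100 << 1 = 0b111011000 = 472

472


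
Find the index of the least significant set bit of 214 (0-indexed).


0b11010110. Lowest set bit at position 1

1


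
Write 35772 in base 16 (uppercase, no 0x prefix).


35772 = 8BBC hex

8BBC


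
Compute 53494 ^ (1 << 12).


53494 ^ (1 << 12) = 53494 ^ 4096 = 49398

49398


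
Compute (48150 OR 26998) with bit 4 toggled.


Step 1: 48150 | 26998 = 64886
Step 2: 64886 ^ (1 << 4) = 64886 ^ 16 = 64870

64870


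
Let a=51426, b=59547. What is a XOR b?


51426 ^ 59547 = 8313

8313


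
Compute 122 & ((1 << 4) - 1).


122 & 15 = 10

10


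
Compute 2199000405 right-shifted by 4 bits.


0b10000011000100100001010101010101 >> 4 = 0b1000001100010010000101010101 = 137437525

137437525


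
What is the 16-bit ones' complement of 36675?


36675 ^ 65535 = 28860

28860


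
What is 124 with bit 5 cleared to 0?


124 & ~(1 << 5) = 92

92


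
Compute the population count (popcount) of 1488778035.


0b1011000101111001111001100110011 has 18 set bits

18


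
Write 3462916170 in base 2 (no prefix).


3462916170 = 11001110011001111110100001001010 in binary

11001110011001111110100001001010


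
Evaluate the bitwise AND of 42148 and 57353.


0b1010010010100100 & 0b1110000000001001 = 0b1010000000000000 = 40960

40960


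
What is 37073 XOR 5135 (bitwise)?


0b1001000011010001 ^ 0b1010000001111 = 0b1000010011011110 = 34014

34014


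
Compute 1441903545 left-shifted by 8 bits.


0b1010101111100011011001110111001 << 8 = 0b101010111110001101100111011100100000000 = 369127307520

369127307520


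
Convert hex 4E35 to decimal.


4E35 hex = 20021 decimal

20021


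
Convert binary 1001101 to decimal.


1001101 in decimal = 77

77


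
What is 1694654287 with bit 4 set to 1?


1694654287 | (1 << 4) = 1694654287 | 16 = 1694654303

1694654303


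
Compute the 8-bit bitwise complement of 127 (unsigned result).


~0b1111111 = 0b10000000 = 128 (8-bit unsigned)

128


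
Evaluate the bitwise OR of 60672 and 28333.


0b1110110100000000 | 0b110111010101101 = 0b1110111110101101 = 61357

61357


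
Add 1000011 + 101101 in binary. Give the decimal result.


1000011 + 101101 = 1110000 = 112

112


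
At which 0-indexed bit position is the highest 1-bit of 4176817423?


0b11111000111101010010110100001111. Highest set bit at position 31

31


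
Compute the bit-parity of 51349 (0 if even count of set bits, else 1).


0b1100100010010101 has 7 ones => parity 1

1


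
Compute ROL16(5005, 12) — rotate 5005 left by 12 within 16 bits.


Rotate 0b1001110001101 left by 12 (16-bit) = 0b1101000100111000 = 53560

53560


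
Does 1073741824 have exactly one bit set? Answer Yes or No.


0b1000000000000000000000000000000. Only one bit set => Yes

Yes


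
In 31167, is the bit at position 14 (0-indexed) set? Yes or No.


0b111100110111111, bit 14 = 1. Yes

Yes


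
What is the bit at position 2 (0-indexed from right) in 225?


0b11100001, position 2 = 0

0


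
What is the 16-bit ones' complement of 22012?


22012 ^ 65535 = 43523

43523


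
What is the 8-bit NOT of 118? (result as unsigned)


~0b1110110 = 0b10001001 = 137 (8-bit unsigned)

137


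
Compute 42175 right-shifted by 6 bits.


0b1010010010111111 >> 6 = 0b1010010010 = 658

658


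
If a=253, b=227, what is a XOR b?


253 ^ 227 = 30

30


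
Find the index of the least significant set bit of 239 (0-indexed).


0b11101111. Lowest set bit at position 0

0


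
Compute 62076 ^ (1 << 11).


62076 ^ (1 << 11) = 62076 ^ 2048 = 64124

64124


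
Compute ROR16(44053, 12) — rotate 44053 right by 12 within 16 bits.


Rotate 0b1010110000010101 right by 12 (16-bit) = 0b1100000101011010 = 49498

49498


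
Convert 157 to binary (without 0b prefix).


157 = 10011101 in binary

10011101


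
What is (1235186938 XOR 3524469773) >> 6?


Step 1: 1235186938 ^ 3524469773 = 2609664247
Step 2: 2609664247 >> 6 = 40776003

40776003


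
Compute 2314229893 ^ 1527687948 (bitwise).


0b10001001111100000101100010000101 ^ 0b1011011000011101010101100001100 = 0b11010010111111101111001110001001 = 3539923849

3539923849


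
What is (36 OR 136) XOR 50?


Step 1: 36 | 136 = 172
Step 2: 172 ^ 50 = 158

158


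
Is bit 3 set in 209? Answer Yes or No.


0b11010001, bit 3 = 0. No

No


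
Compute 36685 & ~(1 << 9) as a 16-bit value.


36685 & ~(1 << 9) = 36173

36173


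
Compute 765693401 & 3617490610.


0b101101101000111000110111011001 & 0b11010111100111101000011010110010 = 0b101100000101000010010010000 = 92439696

92439696


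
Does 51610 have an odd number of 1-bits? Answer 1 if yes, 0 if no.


0b1100100110011010 has 8 ones => parity 0

0


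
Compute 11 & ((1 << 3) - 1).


11 & 7 = 3

3


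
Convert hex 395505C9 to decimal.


395505C9 hex = 961873353 decimal

961873353


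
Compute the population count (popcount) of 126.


0b1111110 has 6 set bits

6


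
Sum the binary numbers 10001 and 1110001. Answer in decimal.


10001 + 1110001 = 10000010 = 130

130


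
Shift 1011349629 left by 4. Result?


0b111100010001111111100001111101 << 4 = 0b1111000100011111111000011111010000 = 16181594064

16181594064


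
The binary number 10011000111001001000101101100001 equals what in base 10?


10011000111001001000101101100001 in decimal = 2565114721

2565114721


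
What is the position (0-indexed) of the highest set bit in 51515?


0b1100100100111011. Highest set bit at position 15

15


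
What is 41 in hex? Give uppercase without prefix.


41 = 29 hex

29


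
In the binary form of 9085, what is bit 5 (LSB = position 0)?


0b10001101111101, position 5 = 1

1


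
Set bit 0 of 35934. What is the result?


35934 | (1 << 0) = 35934 | 1 = 35935

35935


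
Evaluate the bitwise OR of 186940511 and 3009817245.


0b1011001001000111110001011111 | 0b10110011011001100010101010011101 = 0b10111011011001100111111011011111 = 3144056543

3144056543


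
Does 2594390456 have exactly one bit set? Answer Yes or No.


0b10011010101000110100000110111000. Multiple bits set => No

No


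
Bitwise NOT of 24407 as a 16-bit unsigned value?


~0b101111101010111 = 0b1010000010101000 = 41128 (16-bit unsigned)

41128


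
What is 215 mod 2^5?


215 & 31 = 23

23


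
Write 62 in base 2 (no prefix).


62 = 111110 in binary

111110


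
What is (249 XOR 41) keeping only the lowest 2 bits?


Step 1: 249 ^ 41 = 208
Step 2: 208 & 3 = 0

0


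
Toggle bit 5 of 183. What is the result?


183 ^ (1 << 5) = 183 ^ 32 = 151

151


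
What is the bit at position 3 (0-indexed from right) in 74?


0b1001010, position 3 = 1

1


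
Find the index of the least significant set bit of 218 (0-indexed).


0b11011010. Lowest set bit at position 1

1


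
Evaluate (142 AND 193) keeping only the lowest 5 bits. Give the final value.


Step 1: 142 & 193 = 128
Step 2: 128 & 31 = 0

0


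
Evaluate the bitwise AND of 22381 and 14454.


0b101011101101101 & 0b11100001110110 = 0b1000001100100 = 4196

4196


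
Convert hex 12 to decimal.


12 hex = 18 decimal

18


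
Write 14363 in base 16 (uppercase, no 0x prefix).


14363 = 381B hex

381B


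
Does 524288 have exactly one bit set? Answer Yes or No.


0b10000000000000000000. Only one bit set => Yes

Yes


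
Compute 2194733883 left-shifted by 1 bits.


0b10000010110100001111101100111011 << 1 = 0b100000101101000011111011001110110 = 4389467766

4389467766


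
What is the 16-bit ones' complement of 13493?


13493 ^ 65535 = 52042

52042


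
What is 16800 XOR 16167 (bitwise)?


0b100000110100000 ^ 0b11111100100111 = 0b111111010000111 = 32391

32391


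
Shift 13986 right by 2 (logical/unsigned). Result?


0b11011010100010 >> 2 = 0b110110101000 = 3496

3496


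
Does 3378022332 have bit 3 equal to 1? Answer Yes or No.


0b11001001010110001000011110111100, bit 3 = 1. Yes

Yes


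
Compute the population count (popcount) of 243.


0b11110011 has 6 set bits

6


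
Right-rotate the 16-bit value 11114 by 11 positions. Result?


Rotate 0b10101101101010 right by 11 (16-bit) = 0b110110101000101 = 27973

27973


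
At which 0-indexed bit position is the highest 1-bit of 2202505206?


0b10000011010001111000111111110110. Highest set bit at position 31

31


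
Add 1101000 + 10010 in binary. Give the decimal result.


1101000 + 10010 = 1111010 = 122

122


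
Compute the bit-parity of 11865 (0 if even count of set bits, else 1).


0b10111001011001 has 8 ones => parity 0

0


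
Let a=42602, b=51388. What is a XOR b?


42602 ^ 51388 = 28374

28374


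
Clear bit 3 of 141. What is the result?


141 & ~(1 << 3) = 133

133


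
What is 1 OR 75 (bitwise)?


0b1 | 0b1001011 = 0b1001011 = 75

75


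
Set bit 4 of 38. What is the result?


38 | (1 << 4) = 38 | 16 = 54

54


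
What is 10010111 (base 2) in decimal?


10010111 in decimal = 151

151


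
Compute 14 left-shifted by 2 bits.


0b1110 << 2 = 0b111000 = 56

56


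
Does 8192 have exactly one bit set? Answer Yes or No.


0b10000000000000. Only one bit set => Yes

Yes


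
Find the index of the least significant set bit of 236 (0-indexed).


0b11101100. Lowest set bit at position 2

2


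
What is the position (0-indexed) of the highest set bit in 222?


0b11011110. Highest set bit at position 7

7


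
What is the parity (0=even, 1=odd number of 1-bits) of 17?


0b10001 has 2 ones => parity 0

0


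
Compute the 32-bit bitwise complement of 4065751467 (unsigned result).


~0b11110010010101100111000110101011 = 0b1101101010011000111001010100 = 229215828 (32-bit unsigned)

229215828


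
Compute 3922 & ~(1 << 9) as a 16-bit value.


3922 & ~(1 << 9) = 3410

3410


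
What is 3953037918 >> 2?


0b11101011100111101001001001011110 >> 2 = 0b111010111001111010010010010111 = 988259479

988259479


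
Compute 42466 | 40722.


0b1010010111100010 | 0b1001111100010010 = 0b1011111111110010 = 49138

49138


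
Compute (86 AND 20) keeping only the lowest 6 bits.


Step 1: 86 & 20 = 20
Step 2: 20 & 63 = 20

20


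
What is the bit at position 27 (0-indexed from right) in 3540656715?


0b11010011000010100010001001001011, position 27 = 0

0


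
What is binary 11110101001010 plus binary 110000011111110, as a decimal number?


11110101001010 + 110000011111110 = 1001111001001000 = 40520

40520


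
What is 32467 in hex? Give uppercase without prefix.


32467 = 7ED3 hex

7ED3


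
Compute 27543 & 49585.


0b110101110010111 & 0b1100000110110001 = 0b100000110010001 = 16785

16785


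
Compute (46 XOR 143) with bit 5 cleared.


Step 1: 46 ^ 143 = 161
Step 2: 161 & ~(1 << 5) = 129

129


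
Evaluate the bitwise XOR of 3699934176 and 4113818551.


0b11011100100010001000001111100000 ^ 0b11110101001100111110001110110111 = 0b101001101110110110000001010111 = 700145751

700145751


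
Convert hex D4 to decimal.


D4 hex = 212 decimal

212


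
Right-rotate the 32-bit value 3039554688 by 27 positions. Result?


Rotate 0b10110101001010111110110010000000 right by 27 (32-bit) = 0b10100101011111011001000000010110 = 2776469526

2776469526


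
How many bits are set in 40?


0b101000 has 2 set bits

2


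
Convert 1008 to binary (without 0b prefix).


1008 = 1111110000 in binary

1111110000


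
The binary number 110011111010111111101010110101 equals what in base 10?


110011111010111111101010110101 in decimal = 871103157

871103157


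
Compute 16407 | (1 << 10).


16407 | (1 << 10) = 16407 | 1024 = 17431

17431


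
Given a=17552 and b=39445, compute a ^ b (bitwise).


17552 ^ 39445 = 56965

56965


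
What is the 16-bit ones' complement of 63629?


63629 ^ 65535 = 1906

1906


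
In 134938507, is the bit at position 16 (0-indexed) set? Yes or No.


0b1000000010101111111110001011, bit 16 = 0. No

No


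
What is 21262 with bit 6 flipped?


21262 ^ (1 << 6) = 21262 ^ 64 = 21326

21326


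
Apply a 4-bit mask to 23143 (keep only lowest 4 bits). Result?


23143 & 15 = 7

7


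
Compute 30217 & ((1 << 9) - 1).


30217 & 511 = 9

9


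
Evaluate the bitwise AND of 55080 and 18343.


0b1101011100101000 & 0b100011110100111 = 0b100011100100000 = 18208

18208


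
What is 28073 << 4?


0b110110110101001 << 4 = 0b1101101101010010000 = 449168

449168


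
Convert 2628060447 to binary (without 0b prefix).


2628060447 = 10011100101001010000010100011111 in binary

10011100101001010000010100011111


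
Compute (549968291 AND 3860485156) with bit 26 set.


Step 1: 549968291 & 3860485156 = 537022496
Step 2: 537022496 | (1 << 26) = 537022496 | 67108864 = 604131360

604131360


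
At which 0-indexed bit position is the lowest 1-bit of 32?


0b100000. Lowest set bit at position 5

5


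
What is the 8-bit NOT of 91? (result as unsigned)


~0b1011011 = 0b10100100 = 164 (8-bit unsigned)

164


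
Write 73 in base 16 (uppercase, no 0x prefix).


73 = 49 hex

49


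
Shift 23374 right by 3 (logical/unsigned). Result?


0b101101101001110 >> 3 = 0b101101101001 = 2921

2921


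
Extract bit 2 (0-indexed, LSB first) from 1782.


0b11011110110, position 2 = 1

1


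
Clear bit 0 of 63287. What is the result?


63287 & ~(1 << 0) = 63286

63286


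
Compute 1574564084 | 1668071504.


0b1011101110110011111000011110100 | 0b1100011011011001100000001010000 = 0b1111111111111011111000011110100 = 2147348724

2147348724


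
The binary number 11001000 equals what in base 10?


11001000 in decimal = 200

200


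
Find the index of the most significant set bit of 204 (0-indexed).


0b11001100. Highest set bit at position 7

7


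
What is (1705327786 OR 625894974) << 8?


Step 1: 1705327786 | 625894974 = 1710194366
Step 2: 1710194366 << 8 = 437809757696

437809757696


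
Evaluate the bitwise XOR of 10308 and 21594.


0b10100001000100 ^ 0b101010001011010 = 0b111110000011110 = 31774

31774


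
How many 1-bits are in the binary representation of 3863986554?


0b11100110010011111100000101111010 has 18 set bits

18


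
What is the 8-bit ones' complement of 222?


222 ^ 255 = 33

33


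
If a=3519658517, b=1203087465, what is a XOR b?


3519658517 ^ 1203087465 = 2524713596

2524713596


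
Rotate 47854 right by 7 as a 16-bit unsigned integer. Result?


Rotate 0b1011101011101110 right by 7 (16-bit) = 0b1101110101110101 = 56693

56693


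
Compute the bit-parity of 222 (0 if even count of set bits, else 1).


0b11011110 has 6 ones => parity 0

0


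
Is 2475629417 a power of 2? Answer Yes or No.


0b10010011100011110001101101101001. Multiple bits set => No

No


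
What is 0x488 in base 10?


488 hex = 1160 decimal

1160


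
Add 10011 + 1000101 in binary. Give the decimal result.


10011 + 1000101 = 1011000 = 88

88


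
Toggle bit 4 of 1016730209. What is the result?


1016730209 ^ (1 << 4) = 1016730209 ^ 16 = 1016730225

1016730225


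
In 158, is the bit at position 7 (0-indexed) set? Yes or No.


0b10011110, bit 7 = 1. Yes

Yes


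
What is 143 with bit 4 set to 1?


143 | (1 << 4) = 143 | 16 = 159

159


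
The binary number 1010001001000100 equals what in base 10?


1010001001000100 in decimal = 41540

41540


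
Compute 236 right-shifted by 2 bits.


0b11101100 >> 2 = 0b111011 = 59

59


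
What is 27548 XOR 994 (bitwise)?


0b110101110011100 ^ 0b1111100010 = 0b110100001111110 = 26750

26750


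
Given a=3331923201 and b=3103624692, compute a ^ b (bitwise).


3331923201 ^ 3103624692 = 2120519925

2120519925


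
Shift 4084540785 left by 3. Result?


0b11110011011101010010010101110001 << 3 = 0b11110011011101010010010101110001000 = 32676326280

32676326280


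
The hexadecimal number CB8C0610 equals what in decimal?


CB8C0610 hex = 3414951440 decimal

3414951440


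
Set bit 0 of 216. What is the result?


216 | (1 << 0) = 216 | 1 = 217

217


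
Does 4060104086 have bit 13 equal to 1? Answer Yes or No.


0b11110010000000000100010110010110, bit 13 = 0. No

No


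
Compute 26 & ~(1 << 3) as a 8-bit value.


26 & ~(1 << 3) = 18

18


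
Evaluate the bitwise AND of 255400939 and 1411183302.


0b1111001110010001101111101011 & 0b1010100000111001111001011000110 = 0b100000110000001001011000010 = 68686530

68686530


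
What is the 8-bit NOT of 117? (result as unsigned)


~0b1110101 = 0b10001010 = 138 (8-bit unsigned)

138


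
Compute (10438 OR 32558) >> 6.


Step 1: 10438 | 32558 = 32750
Step 2: 32750 >> 6 = 511

511


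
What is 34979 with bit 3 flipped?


34979 ^ (1 << 3) = 34979 ^ 8 = 34987

34987


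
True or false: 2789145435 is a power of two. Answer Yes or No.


0b10100110001111101111101101011011. Multiple bits set => No

No


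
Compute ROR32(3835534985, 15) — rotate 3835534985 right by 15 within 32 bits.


Rotate 0b11100100100111011001111010001001 right by 15 (32-bit) = 0b111101000100111100100100111011 = 1024706875

1024706875


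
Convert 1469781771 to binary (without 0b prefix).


1469781771 = 1010111100110110001011100001011 in binary

1010111100110110001011100001011


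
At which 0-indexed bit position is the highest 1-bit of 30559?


0b111011101011111. Highest set bit at position 14

14


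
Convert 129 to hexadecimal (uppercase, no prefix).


129 = 81 hex

81


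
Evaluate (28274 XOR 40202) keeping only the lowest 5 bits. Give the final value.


Step 1: 28274 ^ 40202 = 62328
Step 2: 62328 & 31 = 24

24


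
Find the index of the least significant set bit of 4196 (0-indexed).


0b1000001100100. Lowest set bit at position 2

2


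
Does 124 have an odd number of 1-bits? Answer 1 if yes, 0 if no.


0b1111100 has 5 ones => parity 1

1


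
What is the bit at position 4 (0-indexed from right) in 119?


0b1110111, position 4 = 1

1


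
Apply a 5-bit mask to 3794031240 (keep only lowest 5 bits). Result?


3794031240 & 31 = 8

8


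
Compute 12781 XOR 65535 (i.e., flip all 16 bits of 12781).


12781 ^ 65535 = 52754

52754


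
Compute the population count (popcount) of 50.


0b110010 has 3 set bits

3


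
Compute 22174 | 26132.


0b101011010011110 | 0b110011000010100 = 0b111011010011110 = 30366

30366


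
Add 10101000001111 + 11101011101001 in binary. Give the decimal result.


10101000001111 + 11101011101001 = 110010011111000 = 25848

25848


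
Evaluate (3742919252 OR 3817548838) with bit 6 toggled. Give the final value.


Step 1: 3742919252 | 3817548838 = 4288376438
Step 2: 4288376438 ^ (1 << 6) = 4288376438 ^ 64 = 4288376374

4288376374


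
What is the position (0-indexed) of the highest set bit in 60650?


0b1110110011101010. Highest set bit at position 15

15


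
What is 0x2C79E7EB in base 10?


2C79E7EB hex = 746186731 decimal

746186731


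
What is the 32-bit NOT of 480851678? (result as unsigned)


~0b11100101010010011011011011110 = 0b11100011010101101100100100100001 = 3814115617 (32-bit unsigned)

3814115617


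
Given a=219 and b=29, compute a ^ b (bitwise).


219 ^ 29 = 198

198


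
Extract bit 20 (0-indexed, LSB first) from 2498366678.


0b10010100111010100000110011010110, position 20 = 0

0


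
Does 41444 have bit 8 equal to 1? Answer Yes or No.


0b1010000111100100, bit 8 = 1. Yes

Yes


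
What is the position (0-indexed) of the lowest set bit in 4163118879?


0b11111000001001000010011100011111. Lowest set bit at position 0

0


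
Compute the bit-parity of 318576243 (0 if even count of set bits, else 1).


0b10010111111010001011001110011 has 17 ones => parity 1

1


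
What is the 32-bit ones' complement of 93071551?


93071551 ^ 4294967295 = 4201895744

4201895744


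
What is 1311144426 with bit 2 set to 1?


1311144426 | (1 << 2) = 1311144426 | 4 = 1311144430

1311144430


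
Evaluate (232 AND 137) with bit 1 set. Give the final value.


Step 1: 232 & 137 = 136
Step 2: 136 | (1 << 1) = 136 | 2 = 138

138


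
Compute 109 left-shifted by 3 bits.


0b1101101 << 3 = 0b1101101000 = 872

872


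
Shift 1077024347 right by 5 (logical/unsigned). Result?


0b1000000001100100001011001011011 >> 5 = 0b10000000011001000010110010 = 33657010

33657010


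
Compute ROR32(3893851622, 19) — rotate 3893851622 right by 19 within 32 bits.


Rotate 0b11101000000101110111010111100110 right by 19 (32-bit) = 0b11101110101111001101110100000010 = 4005354754

4005354754


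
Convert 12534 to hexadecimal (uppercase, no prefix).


12534 = 30F6 hex

30F6


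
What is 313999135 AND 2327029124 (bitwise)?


0b10010101101110011111100011111 & 0b10001010101100111010010110000100 = 0b10101100110010010100000100 = 45294852

45294852


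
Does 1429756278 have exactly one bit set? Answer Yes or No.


0b1010101001110000101100101110110. Multiple bits set => No

No


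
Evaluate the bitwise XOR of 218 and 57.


0b11011010 ^ 0b111001 = 0b11100011 = 227

227


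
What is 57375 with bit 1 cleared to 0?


57375 & ~(1 << 1) = 57373

57373


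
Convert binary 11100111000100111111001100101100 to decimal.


11100111000100111111001100101100 in decimal = 3876844332

3876844332


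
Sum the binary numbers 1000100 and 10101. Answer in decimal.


1000100 + 10101 = 1011001 = 89

89


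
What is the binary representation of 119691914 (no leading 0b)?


119691914 = 111001000100101101010001010 in binary

111001000100101101010001010


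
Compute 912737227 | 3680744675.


0b110110011001110100001111001011 | 0b11011011011000111011010011100011 = 0b11111111011001111111011111101011 = 4285003755

4285003755


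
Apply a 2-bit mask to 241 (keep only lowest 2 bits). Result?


241 & 3 = 1

1


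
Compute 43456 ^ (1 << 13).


43456 ^ (1 << 13) = 43456 ^ 8192 = 35264

35264


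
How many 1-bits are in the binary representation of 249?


0b11111001 has 6 set bits

6


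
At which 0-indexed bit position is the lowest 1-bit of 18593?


0b100100010100001. Lowest set bit at position 0

0


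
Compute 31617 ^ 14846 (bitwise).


0b111101110000001 ^ 0b11100111111110 = 0b100001001111111 = 17023

17023


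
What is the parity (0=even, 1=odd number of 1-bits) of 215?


0b11010111 has 6 ones => parity 0

0


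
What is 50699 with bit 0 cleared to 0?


50699 & ~(1 << 0) = 50698

50698


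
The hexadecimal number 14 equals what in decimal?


14 hex = 20 decimal

20


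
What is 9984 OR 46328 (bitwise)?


0b10011100000000 | 0b1011010011111000 = 0b1011011111111000 = 47096

47096


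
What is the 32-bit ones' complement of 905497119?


905497119 ^ 4294967295 = 3389470176

3389470176


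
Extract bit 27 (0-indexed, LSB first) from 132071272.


0b111110111110011111101101000, position 27 = 0

0


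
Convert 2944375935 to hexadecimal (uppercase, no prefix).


2944375935 = AF7F9C7F hex

AF7F9C7F


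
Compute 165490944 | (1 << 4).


165490944 | (1 << 4) = 165490944 | 16 = 165490960

165490960


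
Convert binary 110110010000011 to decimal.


110110010000011 in decimal = 27779

27779


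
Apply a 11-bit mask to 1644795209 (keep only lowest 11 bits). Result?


1644795209 & 2047 = 1353

1353


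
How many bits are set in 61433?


0b1110111111111001 has 13 set bits

13


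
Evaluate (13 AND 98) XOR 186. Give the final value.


Step 1: 13 & 98 = 0
Step 2: 0 ^ 186 = 186

186


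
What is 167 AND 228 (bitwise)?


0b10100111 & 0b11100100 = 0b10100100 = 164

164


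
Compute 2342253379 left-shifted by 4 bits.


0b10001011100110111111001101000011 << 4 = 0b100010111001101111110011010000110000 = 37476054064

37476054064


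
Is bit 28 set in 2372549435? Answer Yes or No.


0b10001101011010100011101100111011, bit 28 = 0. No

No


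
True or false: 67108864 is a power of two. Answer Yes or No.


0b100000000000000000000000000. Only one bit set => Yes

Yes


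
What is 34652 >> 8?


0b1000011101011100 >> 8 = 0b10000111 = 135

135


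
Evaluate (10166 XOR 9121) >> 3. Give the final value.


Step 1: 10166 ^ 9121 = 1047
Step 2: 1047 >> 3 = 130

130


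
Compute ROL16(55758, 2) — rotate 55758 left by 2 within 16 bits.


Rotate 0b1101100111001110 left by 2 (16-bit) = 0b110011100111011 = 26427

26427


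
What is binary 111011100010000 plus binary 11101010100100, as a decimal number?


111011100010000 + 11101010100100 = 1011000110110100 = 45492

45492


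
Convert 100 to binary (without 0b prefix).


100 = 1100100 in binary

1100100


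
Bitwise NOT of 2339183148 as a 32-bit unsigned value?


~0b10001011011011010001101000101100 = 0b1110100100100101110010111010011 = 1955784147 (32-bit unsigned)

1955784147


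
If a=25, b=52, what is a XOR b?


25 ^ 52 = 45

45


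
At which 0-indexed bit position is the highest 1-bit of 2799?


0b101011101111. Highest set bit at position 11

11


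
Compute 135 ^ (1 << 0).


135 ^ (1 << 0) = 135 ^ 1 = 134

134


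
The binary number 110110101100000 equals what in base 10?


110110101100000 in decimal = 28000

28000


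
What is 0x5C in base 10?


5C hex = 92 decimal

92


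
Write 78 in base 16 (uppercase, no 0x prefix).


78 = 4E hex

4E


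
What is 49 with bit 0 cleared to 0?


49 & ~(1 << 0) = 48

48


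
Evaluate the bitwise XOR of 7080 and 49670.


0b1101110101000 ^ 0b1100001000000110 = 0b1101100110101110 = 55726

55726


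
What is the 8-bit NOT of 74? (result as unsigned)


~0b1001010 = 0b10110101 = 181 (8-bit unsigned)

181


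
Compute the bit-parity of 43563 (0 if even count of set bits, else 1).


0b1010101000101011 has 8 ones => parity 0

0


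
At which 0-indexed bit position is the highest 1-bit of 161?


0b10100001. Highest set bit at position 7

7


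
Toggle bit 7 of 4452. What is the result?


4452 ^ (1 << 7) = 4452 ^ 128 = 4580

4580


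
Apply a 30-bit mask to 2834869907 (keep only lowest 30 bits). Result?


2834869907 & 1073741823 = 687386259

687386259


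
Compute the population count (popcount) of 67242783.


0b100000000100000101100011111 has 10 set bits

10


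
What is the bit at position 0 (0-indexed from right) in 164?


0b10100100, position 0 = 0

0


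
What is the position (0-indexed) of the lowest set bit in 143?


0b10001111. Lowest set bit at position 0

0


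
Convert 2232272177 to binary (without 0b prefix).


2232272177 = 10000101000011011100010100110001 in binary

10000101000011011100010100110001


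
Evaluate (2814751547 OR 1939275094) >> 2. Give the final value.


Step 1: 2814751547 | 1939275094 = 4158127999
Step 2: 4158127999 >> 2 = 1039531999

1039531999


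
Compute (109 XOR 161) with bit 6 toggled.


Step 1: 109 ^ 161 = 204
Step 2: 204 ^ (1 << 6) = 204 ^ 64 = 140

140


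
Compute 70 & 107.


0b1000110 & 0b1101011 = 0b1000010 = 66

66


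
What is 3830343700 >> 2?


0b11100100010011100110100000010100 >> 2 = 0b111001000100111001101000000101 = 957585925

957585925


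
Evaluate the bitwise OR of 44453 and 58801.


0b1010110110100101 | 0b1110010110110001 = 0b1110110110110101 = 60853

60853


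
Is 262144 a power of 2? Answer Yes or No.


0b1000000000000000000. Only one bit set => Yes

Yes


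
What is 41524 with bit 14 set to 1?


41524 | (1 << 14) = 41524 | 16384 = 57908

57908


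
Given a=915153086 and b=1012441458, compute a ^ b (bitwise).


915153086 ^ 1012441458 = 181699020

181699020


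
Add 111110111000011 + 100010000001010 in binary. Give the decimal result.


111110111000011 + 100010000001010 = 1100000111001101 = 49613

49613


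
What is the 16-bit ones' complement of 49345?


49345 ^ 65535 = 16190

16190


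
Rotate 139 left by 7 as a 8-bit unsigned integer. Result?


Rotate 0b10001011 left by 7 (8-bit) = 0b11000101 = 197

197


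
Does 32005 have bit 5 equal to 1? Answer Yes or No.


0b111110100000101, bit 5 = 0. No

No


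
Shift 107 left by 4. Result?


0b1101011 << 4 = 0b11010110000 = 1712

1712


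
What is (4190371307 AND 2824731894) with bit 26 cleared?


Step 1: 4190371307 & 2824731894 = 2822896866
Step 2: 2822896866 & ~(1 << 26) = 2822896866

2822896866


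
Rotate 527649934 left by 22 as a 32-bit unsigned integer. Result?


Rotate 0b11111011100110100110010001110 left by 22 (32-bit) = 0b100011100001111101110011010011 = 596106451

596106451


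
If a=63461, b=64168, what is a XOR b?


63461 ^ 64168 = 3405

3405


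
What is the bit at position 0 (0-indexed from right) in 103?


0b1100111, position 0 = 1

1


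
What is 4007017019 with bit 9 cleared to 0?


4007017019 & ~(1 << 9) = 4007016507

4007016507


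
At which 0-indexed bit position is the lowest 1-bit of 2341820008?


0b10001011100101010101011001101000. Lowest set bit at position 3

3


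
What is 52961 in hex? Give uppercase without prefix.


52961 = CEE1 hex

CEE1


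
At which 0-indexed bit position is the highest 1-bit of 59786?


0b1110100110001010. Highest set bit at position 15

15


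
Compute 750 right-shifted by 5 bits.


0b1011101110 >> 5 = 0b10111 = 23

23


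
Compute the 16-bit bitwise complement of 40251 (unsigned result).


~0b1001110100111011 = 0b110001011000100 = 25284 (16-bit unsigned)

25284


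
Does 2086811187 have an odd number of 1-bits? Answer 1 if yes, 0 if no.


0b1111100011000100011011000110011 has 16 ones => parity 0

0


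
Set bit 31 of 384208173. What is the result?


384208173 | (1 << 31) = 384208173 | 2147483648 = 2531691821

2531691821


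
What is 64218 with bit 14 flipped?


64218 ^ (1 << 14) = 64218 ^ 16384 = 47834

47834


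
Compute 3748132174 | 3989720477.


0b11011111011001111111010101001110 | 0b11101101110011100100110110011101 = 0b11111111111011111111110111011111 = 4293918175

4293918175


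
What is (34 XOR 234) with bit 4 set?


Step 1: 34 ^ 234 = 200
Step 2: 200 | (1 << 4) = 200 | 16 = 216

216


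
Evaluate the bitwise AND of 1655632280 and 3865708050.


0b1100010101011101111000110011000 & 0b11100110011010100000011000010010 = 0b1100010001010100000000000010000 = 1646919696

1646919696


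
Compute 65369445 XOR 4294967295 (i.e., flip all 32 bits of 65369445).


65369445 ^ 4294967295 = 4229597850

4229597850


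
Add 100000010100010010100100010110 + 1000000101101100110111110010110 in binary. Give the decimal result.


100000010100010010100100010110 + 1000000101101100110111110010110 = 1100001000001111001100010101100 = 1627887788

1627887788


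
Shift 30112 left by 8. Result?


0b111010110100000 << 8 = 0b11101011010000000000000 = 7708672

7708672


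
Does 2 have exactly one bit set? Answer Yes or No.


0b10. Only one bit set => Yes

Yes


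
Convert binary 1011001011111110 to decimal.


1011001011111110 in decimal = 45822

45822


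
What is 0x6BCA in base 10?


6BCA hex = 27594 decimal

27594


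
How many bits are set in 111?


0b1101111 has 6 set bits

6


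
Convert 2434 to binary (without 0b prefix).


2434 = 100110000010 in binary

100110000010


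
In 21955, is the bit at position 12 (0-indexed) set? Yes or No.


0b101010111000011, bit 12 = 1. Yes

Yes


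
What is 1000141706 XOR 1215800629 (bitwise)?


0b111011100111001111001110001010 ^ 0b1001000011101111010010100110101 = 0b1110011111010110101011010111111 = 1944803007

1944803007


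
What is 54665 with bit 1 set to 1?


54665 | (1 << 1) = 54665 | 2 = 54667

54667


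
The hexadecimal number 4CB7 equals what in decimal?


4CB7 hex = 19639 decimal

19639


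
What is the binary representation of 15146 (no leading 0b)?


15146 = 11101100101010 in binary

11101100101010


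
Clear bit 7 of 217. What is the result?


217 & ~(1 << 7) = 89

89


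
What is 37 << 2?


0b100101 << 2 = 0b10010100 = 148

148


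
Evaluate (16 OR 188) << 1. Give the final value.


Step 1: 16 | 188 = 188
Step 2: 188 << 1 = 376

376


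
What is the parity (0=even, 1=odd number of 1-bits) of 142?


0b10001110 has 4 ones => parity 0

0


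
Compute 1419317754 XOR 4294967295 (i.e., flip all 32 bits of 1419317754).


1419317754 ^ 4294967295 = 2875649541

2875649541


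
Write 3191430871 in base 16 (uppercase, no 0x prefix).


3191430871 = BE395ED7 hex

BE395ED7


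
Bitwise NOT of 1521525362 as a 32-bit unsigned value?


~0b1011010101100001010001001110010 = 0b10100101010011110101110110001101 = 2773441933 (32-bit unsigned)

2773441933


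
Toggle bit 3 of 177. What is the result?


177 ^ (1 << 3) = 177 ^ 8 = 185

185


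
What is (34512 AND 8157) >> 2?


Step 1: 34512 & 8157 = 1744
Step 2: 1744 >> 2 = 436

436


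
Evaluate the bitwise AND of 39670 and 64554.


0b1001101011110110 & 0b1111110000101010 = 0b1001100000100010 = 38946

38946


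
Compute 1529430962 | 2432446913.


0b1011011001010010100001110110010 | 0b10010000111111000011000111000001 = 0b11011011111111010111001111110011 = 3690820595

3690820595


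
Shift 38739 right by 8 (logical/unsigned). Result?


0b1001011101010011 >> 8 = 0b10010111 = 151

151


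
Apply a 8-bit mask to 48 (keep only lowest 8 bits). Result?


48 & 255 = 48

48


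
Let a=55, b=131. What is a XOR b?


55 ^ 131 = 180

180


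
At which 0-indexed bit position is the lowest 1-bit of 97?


0b1100001. Lowest set bit at position 0

0


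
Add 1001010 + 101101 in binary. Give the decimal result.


1001010 + 101101 = 1110111 = 119

119


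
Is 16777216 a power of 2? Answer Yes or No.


0b1000000000000000000000000. Only one bit set => Yes

Yes


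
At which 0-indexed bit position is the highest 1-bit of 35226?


0b1000100110011010. Highest set bit at position 15

15


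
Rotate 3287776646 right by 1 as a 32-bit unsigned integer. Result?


Rotate 0b11000011111101110111110110000110 right by 1 (32-bit) = 0b1100001111110111011111011000011 = 1643888323

1643888323


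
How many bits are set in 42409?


0b1010010110101001 has 8 set bits

8


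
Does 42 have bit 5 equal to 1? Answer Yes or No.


0b101010, bit 5 = 1. Yes

Yes


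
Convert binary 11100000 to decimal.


11100000 in decimal = 224

224


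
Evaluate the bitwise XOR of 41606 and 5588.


0b1010001010000110 ^ 0b1010111010100 = 0b1011011101010010 = 46930

46930


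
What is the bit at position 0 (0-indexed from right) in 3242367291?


0b11000001010000101001100100111011, position 0 = 1

1


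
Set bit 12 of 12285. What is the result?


12285 | (1 << 12) = 12285 | 4096 = 16381

16381


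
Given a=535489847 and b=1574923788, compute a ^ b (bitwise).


535489847 ^ 1574923788 = 1110803259

1110803259


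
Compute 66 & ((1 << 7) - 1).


66 & 127 = 66

66


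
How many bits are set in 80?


0b1010000 has 2 set bits

2


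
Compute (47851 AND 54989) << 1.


Step 1: 47851 & 54989 = 37577
Step 2: 37577 << 1 = 75154

75154


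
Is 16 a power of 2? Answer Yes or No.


0b10000. Only one bit set => Yes

Yes


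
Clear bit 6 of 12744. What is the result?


12744 & ~(1 << 6) = 12680

12680


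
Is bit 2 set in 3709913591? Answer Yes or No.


0b11011101001000001100100111110111, bit 2 = 1. Yes

Yes


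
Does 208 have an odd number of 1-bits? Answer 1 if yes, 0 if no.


0b11010000 has 3 ones => parity 1

1


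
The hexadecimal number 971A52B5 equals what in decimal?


971A52B5 hex = 2535084725 decimal

2535084725
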